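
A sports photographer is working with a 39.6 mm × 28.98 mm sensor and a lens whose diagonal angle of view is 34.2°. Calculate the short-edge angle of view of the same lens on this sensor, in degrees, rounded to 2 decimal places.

20.59°

Sensor diagonal = √(39.6² + 28.98²) = √2408.0004 ≈ 49.0714 mm.
From the diagonal AOV: f = 49.0714 / (2·tan(17.1°)) = 49.0714 / 0.61528 ≈ 79.7545 mm.
Short-edge AOV = 2·arctan(28.98 / (2 × 79.7545)) = 2·arctan(0.18168) ≈ 20.5946°.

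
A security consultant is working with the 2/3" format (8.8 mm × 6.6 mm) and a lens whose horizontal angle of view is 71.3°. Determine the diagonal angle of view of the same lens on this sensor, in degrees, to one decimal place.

83.8°

From the horizontal AOV: f = 8.8 / (2·tan(35.65°)) = 8.8 / 1.43450 ≈ 6.1345 mm.
Sensor diagonal = √(8.8² + 6.6²) = √121.0000 ≈ 11.0000 mm.
Diagonal AOV = 2·arctan(11.0000 / (2 × 6.1345)) = 2·arctan(0.89656) ≈ 83.7565°.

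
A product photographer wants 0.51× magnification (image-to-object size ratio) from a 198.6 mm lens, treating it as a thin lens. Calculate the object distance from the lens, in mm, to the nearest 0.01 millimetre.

With m = dᵢ/dₒ and 1/f = 1/dₒ + 1/dᵢ, substituting dᵢ = m·dₒ gives 1/f = (1 + 1/m)/dₒ, hence dₒ = f·(1 + 1/m).
dₒ = 198.6 × (1 + 1/0.51) = 198.6 × 2.96078 ≈ 588.012 mm.

588.01 mm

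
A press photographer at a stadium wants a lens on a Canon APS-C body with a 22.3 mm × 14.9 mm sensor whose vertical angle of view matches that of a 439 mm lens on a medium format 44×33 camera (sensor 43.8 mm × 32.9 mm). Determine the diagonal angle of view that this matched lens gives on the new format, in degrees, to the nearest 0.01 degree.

Equal vertical AOV ⇒ f₂ = f₁ · 14.9/32.9 = 439 × 0.45289 ≈ 198.8176 mm.
Sensor diagonal = √(22.3² + 14.9²) = √719.3000 ≈ 26.8198 mm.
Diagonal AOV on the new format = 2·arctan(26.8198 / (2 × 198.8176)) = 2·arctan(0.06745) ≈ 7.7173°.

7.72°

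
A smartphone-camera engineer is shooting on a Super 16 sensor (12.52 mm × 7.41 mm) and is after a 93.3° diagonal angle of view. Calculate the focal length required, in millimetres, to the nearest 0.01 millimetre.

Sensor diagonal = √(12.52² + 7.41²) = √211.6585 ≈ 14.5485 mm.
From α = 2·arctan(d/2f) we get f = d / (2·tan(α/2)).
With d = 14.5485 mm and α/2 = 46.65°, tan(α/2) ≈ 1.05932, so f ≈ 14.5485 / 2.11864 ≈ 6.8669 mm.

6.87 mm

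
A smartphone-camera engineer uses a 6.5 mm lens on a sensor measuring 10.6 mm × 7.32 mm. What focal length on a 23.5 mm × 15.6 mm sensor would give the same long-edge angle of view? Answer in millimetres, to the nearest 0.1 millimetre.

14.4 mm

Equal angle of view means equal width/f ratio, so f₂ = f₁ · (width₂/width₁) = 6.5 × 23.5/10.6.
f₂ = 6.5 × 2.21698 ≈ 14.410 mm.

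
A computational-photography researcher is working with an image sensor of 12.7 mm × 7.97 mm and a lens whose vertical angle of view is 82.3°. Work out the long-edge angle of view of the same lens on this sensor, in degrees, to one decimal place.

From the vertical AOV: f = 7.97 / (2·tan(41.15°)) = 7.97 / 1.74779 ≈ 4.5601 mm.
Long-edge AOV = 2·arctan(12.7 / (2 × 4.5601)) = 2·arctan(1.39253) ≈ 108.6344°.

108.6°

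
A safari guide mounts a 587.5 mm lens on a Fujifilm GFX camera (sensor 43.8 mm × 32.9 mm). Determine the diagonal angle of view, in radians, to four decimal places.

0.0932 rad

Sensor diagonal = √(43.8² + 32.9²) = √3000.8500 ≈ 54.7800 mm.
Angle of view α = 2·arctan(d/2f) with d = 54.7800 mm and f = 587.5 mm.
d/2f = 0.04662; arctan(0.04662) ≈ 0.0466 rad, so α ≈ 0.0932 rad.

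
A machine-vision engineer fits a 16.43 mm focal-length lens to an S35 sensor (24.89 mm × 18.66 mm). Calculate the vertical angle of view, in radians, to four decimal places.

Angle of view α = 2·arctan(h/2f) with h = 18.66 mm and f = 16.43 mm.
h/2f = 0.56786; arctan(0.56786) ≈ 0.5165 rad, so α ≈ 1.0329 rad.

1.0329 rad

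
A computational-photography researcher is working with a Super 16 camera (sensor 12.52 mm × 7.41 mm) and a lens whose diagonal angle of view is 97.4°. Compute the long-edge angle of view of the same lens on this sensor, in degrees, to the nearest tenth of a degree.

88.8°

Sensor diagonal = √(12.52² + 7.41²) = √211.6585 ≈ 14.5485 mm.
From the diagonal AOV: f = 14.5485 / (2·tan(48.7°)) = 14.5485 / 2.27655 ≈ 6.3906 mm.
Long-edge AOV = 2·arctan(12.52 / (2 × 6.3906)) = 2·arctan(0.97957) ≈ 88.8172°.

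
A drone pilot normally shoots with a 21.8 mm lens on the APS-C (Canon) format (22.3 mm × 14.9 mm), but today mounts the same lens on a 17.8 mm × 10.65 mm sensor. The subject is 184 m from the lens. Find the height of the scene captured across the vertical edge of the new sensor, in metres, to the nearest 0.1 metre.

89.9 m

The focal length stays 21.8 mm; the relevant sensor dimension is now h = 10.65 mm. Object distance dₒ = 184 m = 184000 mm.
Thin-lens field height W = h·(dₒ − f)/f = 10.65 × (184000 − 21.8)/21.8 ≈ 89879.258 mm = 89.8793 m.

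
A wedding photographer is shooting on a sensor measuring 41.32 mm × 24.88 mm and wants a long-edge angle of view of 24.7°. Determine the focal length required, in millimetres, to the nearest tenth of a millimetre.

From α = 2·arctan(w/2f) we get f = w / (2·tan(α/2)).
With w = 41.32 mm and α/2 = 12.35°, tan(α/2) ≈ 0.21895, so f ≈ 41.32 / 0.43790 ≈ 94.3596 mm.

94.4 mm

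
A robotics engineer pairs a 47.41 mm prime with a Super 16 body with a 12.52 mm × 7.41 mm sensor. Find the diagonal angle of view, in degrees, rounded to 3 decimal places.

Sensor diagonal = √(12.52² + 7.41²) = √211.6585 ≈ 14.5485 mm.
Angle of view α = 2·arctan(d/2f) with d = 14.5485 mm and f = 47.41 mm.
d/2f = 0.15343; arctan(0.15343) ≈ 8.7230°, so α ≈ 17.4460°.

17.446°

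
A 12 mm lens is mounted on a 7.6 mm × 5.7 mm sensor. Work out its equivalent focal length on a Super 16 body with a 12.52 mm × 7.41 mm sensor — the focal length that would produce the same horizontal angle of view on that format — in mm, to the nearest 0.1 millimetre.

19.8 mm

Equal angle of view means equal width/f ratio, so f₂ = f₁ · (width₂/width₁) = 12 × 12.52/7.6.
f₂ = 12 × 1.64737 ≈ 19.768 mm.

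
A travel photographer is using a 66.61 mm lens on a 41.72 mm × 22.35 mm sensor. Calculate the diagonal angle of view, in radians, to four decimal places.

0.6827 rad

Sensor diagonal = √(41.72² + 22.35²) = √2240.0809 ≈ 47.3295 mm.
Angle of view α = 2·arctan(d/2f) with d = 47.3295 mm and f = 66.61 mm.
d/2f = 0.35527; arctan(0.35527) ≈ 0.3414 rad, so α ≈ 0.6827 rad.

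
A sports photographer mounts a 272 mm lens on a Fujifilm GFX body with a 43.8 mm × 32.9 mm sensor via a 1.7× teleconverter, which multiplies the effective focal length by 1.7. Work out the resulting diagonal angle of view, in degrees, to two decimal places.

6.78°

Effective focal length f = 272 × 1.7 = 462.4 mm.
Sensor diagonal = √(43.8² + 32.9²) = √3000.8500 ≈ 54.7800 mm.
α = 2·arctan(54.780 / (2 × 462.4)) = 2·arctan(0.05923) ≈ 6.7798°.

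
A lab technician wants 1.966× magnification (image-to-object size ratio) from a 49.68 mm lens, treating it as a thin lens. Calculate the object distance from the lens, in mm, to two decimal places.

74.95 mm

With m = dᵢ/dₒ and 1/f = 1/dₒ + 1/dᵢ, substituting dᵢ = m·dₒ gives 1/f = (1 + 1/m)/dₒ, hence dₒ = f·(1 + 1/m).
dₒ = 49.68 × (1 + 1/1.966) = 49.68 × 1.50865 ≈ 74.950 mm.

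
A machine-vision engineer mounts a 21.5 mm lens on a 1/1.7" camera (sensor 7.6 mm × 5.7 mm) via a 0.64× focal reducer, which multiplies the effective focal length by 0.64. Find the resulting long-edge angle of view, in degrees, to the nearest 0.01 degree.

Effective focal length f = 21.5 × 0.64 = 13.76 mm.
α = 2·arctan(7.6 / (2 × 13.76)) = 2·arctan(0.27616) ≈ 30.8763°.

30.88°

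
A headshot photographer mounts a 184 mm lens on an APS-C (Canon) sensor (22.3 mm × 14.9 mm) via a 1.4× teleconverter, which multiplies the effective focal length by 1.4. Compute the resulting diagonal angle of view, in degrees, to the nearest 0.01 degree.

Effective focal length f = 184 × 1.4 = 257.6 mm.
Sensor diagonal = √(22.3² + 14.9²) = √719.3000 ≈ 26.8198 mm.
α = 2·arctan(26.820 / (2 × 257.6)) = 2·arctan(0.05206) ≈ 5.9599°.

5.96°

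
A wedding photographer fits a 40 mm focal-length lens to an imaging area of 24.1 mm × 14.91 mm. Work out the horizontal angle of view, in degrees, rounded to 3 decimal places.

Angle of view α = 2·arctan(w/2f) with w = 24.1 mm and f = 40 mm.
w/2f = 0.30125; arctan(0.30125) ≈ 16.7649°, so α ≈ 33.5299°.

33.530°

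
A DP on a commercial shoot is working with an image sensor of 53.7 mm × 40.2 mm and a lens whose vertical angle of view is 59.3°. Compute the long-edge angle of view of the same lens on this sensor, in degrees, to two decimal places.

From the vertical AOV: f = 40.2 / (2·tan(29.65°)) = 40.2 / 1.13847 ≈ 35.3106 mm.
Long-edge AOV = 2·arctan(53.7 / (2 × 35.3106)) = 2·arctan(0.76039) ≈ 74.4983°.

74.50°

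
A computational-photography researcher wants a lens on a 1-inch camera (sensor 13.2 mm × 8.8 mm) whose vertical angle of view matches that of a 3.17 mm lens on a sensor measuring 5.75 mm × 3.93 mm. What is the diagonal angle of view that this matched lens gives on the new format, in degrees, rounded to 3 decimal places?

96.352°

Equal vertical AOV ⇒ f₂ = f₁ · 8.8/3.93 = 3.17 × 2.23919 ≈ 7.0982 mm.
Sensor diagonal = √(13.2² + 8.8²) = √251.6800 ≈ 15.8644 mm.
Diagonal AOV on the new format = 2·arctan(15.8644 / (2 × 7.0982)) = 2·arctan(1.11749) ≈ 96.3518°.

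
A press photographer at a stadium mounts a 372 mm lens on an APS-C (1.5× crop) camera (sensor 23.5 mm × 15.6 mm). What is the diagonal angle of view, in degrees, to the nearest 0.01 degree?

Sensor diagonal = √(23.5² + 15.6²) = √795.6100 ≈ 28.2066 mm.
Angle of view α = 2·arctan(d/2f) with d = 28.2066 mm and f = 372 mm.
d/2f = 0.03791; arctan(0.03791) ≈ 2.1712°, so α ≈ 4.3423°.

4.34°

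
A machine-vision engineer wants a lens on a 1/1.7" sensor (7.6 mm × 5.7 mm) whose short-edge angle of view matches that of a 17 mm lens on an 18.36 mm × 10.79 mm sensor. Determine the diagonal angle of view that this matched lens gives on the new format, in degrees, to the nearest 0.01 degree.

Equal short-edge AOV ⇒ f₂ = f₁ · 5.7/10.79 = 17 × 0.52827 ≈ 8.9805 mm.
Sensor diagonal = √(7.6² + 5.7²) = √90.2500 ≈ 9.5000 mm.
Diagonal AOV on the new format = 2·arctan(9.5000 / (2 × 8.9805)) = 2·arctan(0.52892) ≈ 55.7507°.

55.75°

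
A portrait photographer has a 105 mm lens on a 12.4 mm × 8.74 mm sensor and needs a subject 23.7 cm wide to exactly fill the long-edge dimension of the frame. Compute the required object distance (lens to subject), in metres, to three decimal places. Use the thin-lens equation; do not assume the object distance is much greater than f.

W: 23.7 cm = 237 mm.
Magnification m = w/W = dᵢ/dₒ; combined with 1/f = 1/dₒ + 1/dᵢ this gives dₒ = f·(1 + W/w).
dₒ = 105 mm × (1 + 237/12.4) = 105 × 20.1129 ≈ 2111.855 mm = 2.11185 m.

2.112 m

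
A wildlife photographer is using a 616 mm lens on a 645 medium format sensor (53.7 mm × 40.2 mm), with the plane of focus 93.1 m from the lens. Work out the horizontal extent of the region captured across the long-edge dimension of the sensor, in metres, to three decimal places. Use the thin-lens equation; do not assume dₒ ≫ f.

dₒ: 93.1 m = 93100 mm.
Similar triangles through the lens centre give W/dₒ = w/dᵢ; with 1/f = 1/dₒ + 1/dᵢ this gives W = w·(dₒ − f)/f.
W = 53.7 mm × (93100 − 616) / 616 = 53.7 × 150.1364 ≈ 8062.323 mm = 8.06232 m.

8.062 m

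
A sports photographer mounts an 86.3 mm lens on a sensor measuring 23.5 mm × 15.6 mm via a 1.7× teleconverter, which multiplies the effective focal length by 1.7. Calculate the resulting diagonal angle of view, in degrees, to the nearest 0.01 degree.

10.98°

Effective focal length f = 86.3 × 1.7 = 146.71 mm.
Sensor diagonal = √(23.5² + 15.6²) = √795.6100 ≈ 28.2066 mm.
α = 2·arctan(28.207 / (2 × 146.71)) = 2·arctan(0.09613) ≈ 10.9820°.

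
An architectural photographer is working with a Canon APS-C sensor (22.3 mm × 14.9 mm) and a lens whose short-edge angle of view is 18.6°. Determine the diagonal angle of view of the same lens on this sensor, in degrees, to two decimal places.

From the short-edge AOV: f = 14.9 / (2·tan(9.3°)) = 14.9 / 0.32751 ≈ 45.4944 mm.
Sensor diagonal = √(22.3² + 14.9²) = √719.3000 ≈ 26.8198 mm.
Diagonal AOV = 2·arctan(26.8198 / (2 × 45.4944)) = 2·arctan(0.29476) ≈ 32.8467°.

32.85°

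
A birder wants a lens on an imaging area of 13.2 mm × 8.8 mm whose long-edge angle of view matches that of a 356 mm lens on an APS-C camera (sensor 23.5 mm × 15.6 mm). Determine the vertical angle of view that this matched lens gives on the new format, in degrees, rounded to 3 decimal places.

2.521°

Equal long-edge AOV ⇒ f₂ = f₁ · 13.2/23.5 = 356 × 0.56170 ≈ 199.9660 mm.
Vertical AOV on the new format = 2·arctan(8.8 / (2 × 199.9660)) = 2·arctan(0.02200) ≈ 2.5210°.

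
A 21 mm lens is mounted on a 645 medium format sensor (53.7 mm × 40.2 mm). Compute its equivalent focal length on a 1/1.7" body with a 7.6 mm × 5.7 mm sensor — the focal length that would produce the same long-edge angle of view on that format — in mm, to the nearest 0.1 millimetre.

3.0 mm

Equal angle of view means equal width/f ratio, so f₂ = f₁ · (width₂/width₁) = 21 × 7.6/53.7.
f₂ = 21 × 0.14153 ≈ 2.972 mm.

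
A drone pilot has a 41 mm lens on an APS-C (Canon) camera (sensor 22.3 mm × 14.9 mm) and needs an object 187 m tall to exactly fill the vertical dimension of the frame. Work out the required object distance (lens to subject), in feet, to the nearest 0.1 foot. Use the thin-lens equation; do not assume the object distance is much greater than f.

1688.3 ft

W: 187 m = 187000 mm.
Magnification m = h/W = dᵢ/dₒ; combined with 1/f = 1/dₒ + 1/dᵢ this gives dₒ = f·(1 + W/h).
dₒ = 41 mm × (1 + 187000/14.9) = 41 × 12551.3356 ≈ 514604.758 mm = 514604.758/304.8 ft = 1688.34 ft.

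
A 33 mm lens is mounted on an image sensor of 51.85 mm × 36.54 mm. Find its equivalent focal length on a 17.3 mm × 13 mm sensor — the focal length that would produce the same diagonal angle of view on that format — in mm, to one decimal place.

11.3 mm

Sensor diagonal = √(51.85² + 36.54²) = √4023.5941 ≈ 63.4318 mm.
Sensor diagonal = √(17.3² + 13²) = √468.2900 ≈ 21.6400 mm.
Equal angle of view means equal diagonal/f ratio, so f₂ = f₁ · (diagonal₂/diagonal₁) = 33 × 21.6400/63.4318.
f₂ = 33 × 0.34115 ≈ 11.258 mm.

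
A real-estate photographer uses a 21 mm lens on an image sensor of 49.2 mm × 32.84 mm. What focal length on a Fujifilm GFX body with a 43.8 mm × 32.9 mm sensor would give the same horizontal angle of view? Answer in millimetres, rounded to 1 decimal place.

Equal angle of view means equal width/f ratio, so f₂ = f₁ · (width₂/width₁) = 21 × 43.8/49.2.
f₂ = 21 × 0.89024 ≈ 18.695 mm.

18.7 mm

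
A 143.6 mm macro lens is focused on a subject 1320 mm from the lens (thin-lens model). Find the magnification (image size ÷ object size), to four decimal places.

0.1221×

Thin lens: 1/f = 1/dₒ + 1/dᵢ → 1/dᵢ = 1/143.6 − 1/1320 = 0.0062062 mm⁻¹, so dᵢ ≈ 161.1289 mm.
Magnification m = dᵢ/dₒ = 161.1289/1320 ≈ 0.12207.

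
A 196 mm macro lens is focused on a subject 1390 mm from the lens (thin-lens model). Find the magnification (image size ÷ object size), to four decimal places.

Thin lens: 1/f = 1/dₒ + 1/dᵢ → 1/dᵢ = 1/196 − 1/1390 = 0.0043826 mm⁻¹, so dᵢ ≈ 228.1742 mm.
Magnification m = dᵢ/dₒ = 228.1742/1390 ≈ 0.16415.

0.1642×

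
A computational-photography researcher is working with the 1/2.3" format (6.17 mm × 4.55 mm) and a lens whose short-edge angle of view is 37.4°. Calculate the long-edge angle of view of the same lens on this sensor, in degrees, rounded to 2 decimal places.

49.31°

From the short-edge AOV: f = 4.55 / (2·tan(18.7°)) = 4.55 / 0.67696 ≈ 6.7212 mm.
Long-edge AOV = 2·arctan(6.17 / (2 × 6.7212)) = 2·arctan(0.45900) ≈ 49.3098°.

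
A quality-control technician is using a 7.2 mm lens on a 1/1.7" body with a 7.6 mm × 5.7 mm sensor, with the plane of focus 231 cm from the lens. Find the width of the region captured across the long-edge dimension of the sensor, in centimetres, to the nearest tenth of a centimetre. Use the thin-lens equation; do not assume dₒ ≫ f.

dₒ: 231 cm = 2310 mm.
Similar triangles through the lens centre give W/dₒ = w/dᵢ; with 1/f = 1/dₒ + 1/dᵢ this gives W = w·(dₒ − f)/f.
W = 7.6 mm × (2310 − 7.2) / 7.2 = 7.6 × 319.8333 ≈ 2430.733 mm = 243.073 cm.

243.1 cm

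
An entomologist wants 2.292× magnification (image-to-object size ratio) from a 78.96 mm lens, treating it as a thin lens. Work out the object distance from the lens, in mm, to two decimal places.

113.41 mm

With m = dᵢ/dₒ and 1/f = 1/dₒ + 1/dᵢ, substituting dᵢ = m·dₒ gives 1/f = (1 + 1/m)/dₒ, hence dₒ = f·(1 + 1/m).
dₒ = 78.96 × (1 + 1/2.292) = 78.96 × 1.43630 ≈ 113.410 mm.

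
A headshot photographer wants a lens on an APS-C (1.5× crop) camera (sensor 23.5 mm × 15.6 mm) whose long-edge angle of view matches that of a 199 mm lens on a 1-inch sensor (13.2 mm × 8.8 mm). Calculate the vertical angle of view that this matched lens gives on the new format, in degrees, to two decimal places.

2.52°

Equal long-edge AOV ⇒ f₂ = f₁ · 23.5/13.2 = 199 × 1.78030 ≈ 354.2803 mm.
Vertical AOV on the new format = 2·arctan(15.6 / (2 × 354.2803)) = 2·arctan(0.02202) ≈ 2.5225°.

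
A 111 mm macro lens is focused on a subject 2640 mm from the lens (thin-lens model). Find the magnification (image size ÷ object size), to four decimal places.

Thin lens: 1/f = 1/dₒ + 1/dᵢ → 1/dᵢ = 1/111 − 1/2640 = 0.0086302 mm⁻¹, so dᵢ ≈ 115.8719 mm.
Magnification m = dᵢ/dₒ = 115.8719/2640 ≈ 0.04389.

0.0439×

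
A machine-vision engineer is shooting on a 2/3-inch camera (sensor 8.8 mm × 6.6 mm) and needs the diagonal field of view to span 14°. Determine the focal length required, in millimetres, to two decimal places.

Sensor diagonal = √(8.8² + 6.6²) = √121.0000 ≈ 11.0000 mm.
From α = 2·arctan(d/2f) we get f = d / (2·tan(α/2)).
With d = 11.0000 mm and α/2 = 7°, tan(α/2) ≈ 0.12278, so f ≈ 11.0000 / 0.24557 ≈ 44.7939 mm.

44.79 mm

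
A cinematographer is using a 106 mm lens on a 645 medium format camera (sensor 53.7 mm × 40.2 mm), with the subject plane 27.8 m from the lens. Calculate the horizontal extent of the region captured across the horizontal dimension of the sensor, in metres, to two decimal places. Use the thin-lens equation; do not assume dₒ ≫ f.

dₒ: 27.8 m = 27800 mm.
Similar triangles through the lens centre give W/dₒ = w/dᵢ; with 1/f = 1/dₒ + 1/dᵢ this gives W = w·(dₒ − f)/f.
W = 53.7 mm × (27800 − 106) / 106 = 53.7 × 261.2642 ≈ 14029.885 mm = 14.0299 m.

14.03 m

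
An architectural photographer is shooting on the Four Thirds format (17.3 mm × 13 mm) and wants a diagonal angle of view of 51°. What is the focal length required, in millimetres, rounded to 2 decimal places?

22.68 mm

Sensor diagonal = √(17.3² + 13²) = √468.2900 ≈ 21.6400 mm.
From α = 2·arctan(d/2f) we get f = d / (2·tan(α/2)).
With d = 21.6400 mm and α/2 = 25.5°, tan(α/2) ≈ 0.47698, so f ≈ 21.6400 / 0.95395 ≈ 22.6846 mm.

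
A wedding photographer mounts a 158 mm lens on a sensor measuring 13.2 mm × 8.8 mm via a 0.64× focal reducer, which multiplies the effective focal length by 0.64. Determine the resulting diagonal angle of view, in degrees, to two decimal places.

Effective focal length f = 158 × 0.64 = 101.12 mm.
Sensor diagonal = √(13.2² + 8.8²) = √251.6800 ≈ 15.8644 mm.
α = 2·arctan(15.864 / (2 × 101.12)) = 2·arctan(0.07844) ≈ 8.9706°.

8.97°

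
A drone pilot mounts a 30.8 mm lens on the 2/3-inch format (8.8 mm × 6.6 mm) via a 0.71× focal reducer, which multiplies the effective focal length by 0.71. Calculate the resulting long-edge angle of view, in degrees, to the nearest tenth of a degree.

Effective focal length f = 30.8 × 0.71 = 21.868 mm.
α = 2·arctan(8.8 / (2 × 21.868)) = 2·arctan(0.20121) ≈ 22.7529°.

22.8°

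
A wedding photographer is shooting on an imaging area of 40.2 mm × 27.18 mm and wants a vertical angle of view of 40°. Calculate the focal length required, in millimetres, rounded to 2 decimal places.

From α = 2·arctan(h/2f) we get f = h / (2·tan(α/2)).
With h = 27.18 mm and α/2 = 20°, tan(α/2) ≈ 0.36397, so f ≈ 27.18 / 0.72794 ≈ 37.3382 mm.

37.34 mm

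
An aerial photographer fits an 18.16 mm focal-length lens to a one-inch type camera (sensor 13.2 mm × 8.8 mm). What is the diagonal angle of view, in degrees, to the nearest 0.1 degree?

47.2°

Sensor diagonal = √(13.2² + 8.8²) = √251.6800 ≈ 15.8644 mm.
Angle of view α = 2·arctan(d/2f) with d = 15.8644 mm and f = 18.16 mm.
d/2f = 0.43680; arctan(0.43680) ≈ 23.5955°, so α ≈ 47.1910°.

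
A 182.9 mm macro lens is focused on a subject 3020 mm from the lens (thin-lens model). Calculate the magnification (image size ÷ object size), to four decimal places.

Thin lens: 1/f = 1/dₒ + 1/dᵢ → 1/dᵢ = 1/182.9 − 1/3020 = 0.0051363 mm⁻¹, so dᵢ ≈ 194.6911 mm.
Magnification m = dᵢ/dₒ = 194.6911/3020 ≈ 0.06447.

0.0645×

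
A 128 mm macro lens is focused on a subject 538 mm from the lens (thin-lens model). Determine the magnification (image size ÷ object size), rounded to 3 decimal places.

0.312×

Thin lens: 1/f = 1/dₒ + 1/dᵢ → 1/dᵢ = 1/128 − 1/538 = 0.0059538 mm⁻¹, so dᵢ ≈ 167.9610 mm.
Magnification m = dᵢ/dₒ = 167.9610/538 ≈ 0.31220.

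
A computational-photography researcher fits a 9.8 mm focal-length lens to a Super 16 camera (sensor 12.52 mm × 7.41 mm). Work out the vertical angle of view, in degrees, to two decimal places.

41.42°

Angle of view α = 2·arctan(h/2f) with h = 7.41 mm and f = 9.8 mm.
h/2f = 0.37806; arctan(0.37806) ≈ 20.7097°, so α ≈ 41.4193°.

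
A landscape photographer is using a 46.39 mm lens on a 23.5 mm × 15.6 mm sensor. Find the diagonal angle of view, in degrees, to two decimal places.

33.82°

Sensor diagonal = √(23.5² + 15.6²) = √795.6100 ≈ 28.2066 mm.
Angle of view α = 2·arctan(d/2f) with d = 28.2066 mm and f = 46.39 mm.
d/2f = 0.30402; arctan(0.30402) ≈ 16.9101°, so α ≈ 33.8202°.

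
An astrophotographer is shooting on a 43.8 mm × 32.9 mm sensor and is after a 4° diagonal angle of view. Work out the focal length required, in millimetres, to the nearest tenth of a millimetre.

784.3 mm

Sensor diagonal = √(43.8² + 32.9²) = √3000.8500 ≈ 54.7800 mm.
From α = 2·arctan(d/2f) we get f = d / (2·tan(α/2)).
With d = 54.7800 mm and α/2 = 2°, tan(α/2) ≈ 0.03492, so f ≈ 54.7800 / 0.06984 ≈ 784.3472 mm.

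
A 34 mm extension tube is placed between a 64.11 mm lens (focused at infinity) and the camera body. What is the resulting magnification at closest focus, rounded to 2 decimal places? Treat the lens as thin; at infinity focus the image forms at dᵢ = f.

The tube moves the image plane from f to f + e, so dᵢ = 64.11 + 34 = 98.11 mm. Focus is achieved when 1/f = 1/dₒ + 1/dᵢ, giving dₒ = 1/(1/f − 1/(f+e)).
Magnification m = dᵢ/dₒ = (f+e)·(1/f − 1/(f+e)) = e/f = 34/64.11 ≈ 0.5303.

0.53×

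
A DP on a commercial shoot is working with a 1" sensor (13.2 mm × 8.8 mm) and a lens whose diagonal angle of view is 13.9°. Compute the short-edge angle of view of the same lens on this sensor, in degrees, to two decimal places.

Sensor diagonal = √(13.2² + 8.8²) = √251.6800 ≈ 15.8644 mm.
From the diagonal AOV: f = 15.8644 / (2·tan(6.95°)) = 15.8644 / 0.24380 ≈ 65.0721 mm.
Short-edge AOV = 2·arctan(8.8 / (2 × 65.0721)) = 2·arctan(0.06762) ≈ 7.7366°.

7.74°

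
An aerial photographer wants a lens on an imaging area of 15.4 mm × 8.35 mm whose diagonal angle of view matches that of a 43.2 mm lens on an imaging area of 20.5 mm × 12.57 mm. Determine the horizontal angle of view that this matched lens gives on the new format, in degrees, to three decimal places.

27.497°

Sensor diagonal = √(20.5² + 12.57²) = √578.2549 ≈ 24.0469 mm.
Sensor diagonal = √(15.4² + 8.35²) = √306.8825 ≈ 17.5181 mm.
Equal diagonal AOV ⇒ f₂ = f₁ · 17.5181/24.0469 = 43.2 × 0.72849 ≈ 31.4710 mm.
Horizontal AOV on the new format = 2·arctan(15.4 / (2 × 31.4710)) = 2·arctan(0.24467) ≈ 27.4969°.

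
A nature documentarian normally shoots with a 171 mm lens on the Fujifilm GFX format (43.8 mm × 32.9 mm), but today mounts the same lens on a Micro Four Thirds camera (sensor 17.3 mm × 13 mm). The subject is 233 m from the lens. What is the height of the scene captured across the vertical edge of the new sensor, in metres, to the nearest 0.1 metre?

17.7 m

The focal length stays 171 mm; the relevant sensor dimension is now h = 13 mm. Object distance dₒ = 233 m = 233000 mm.
Thin-lens field height W = h·(dₒ − f)/f = 13 × (233000 − 171)/171 ≈ 17700.450 mm = 17.7005 m.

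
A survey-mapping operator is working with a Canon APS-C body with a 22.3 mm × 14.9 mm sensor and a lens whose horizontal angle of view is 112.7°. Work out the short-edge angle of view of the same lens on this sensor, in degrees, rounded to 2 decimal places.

From the horizontal AOV: f = 22.3 / (2·tan(56.35°)) = 22.3 / 3.00455 ≈ 7.4221 mm.
Short-edge AOV = 2·arctan(14.9 / (2 × 7.4221)) = 2·arctan(1.00376) ≈ 90.2152°.

90.22°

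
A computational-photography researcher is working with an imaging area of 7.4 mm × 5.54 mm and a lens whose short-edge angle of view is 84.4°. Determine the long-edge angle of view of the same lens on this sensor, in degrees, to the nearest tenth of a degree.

From the short-edge AOV: f = 5.54 / (2·tan(42.2°)) = 5.54 / 1.81349 ≈ 3.0549 mm.
Long-edge AOV = 2·arctan(7.4 / (2 × 3.0549)) = 2·arctan(1.21118) ≈ 100.9108°.

100.9°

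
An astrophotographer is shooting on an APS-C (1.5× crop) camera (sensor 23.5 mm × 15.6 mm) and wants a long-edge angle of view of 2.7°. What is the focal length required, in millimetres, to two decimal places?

498.59 mm

From α = 2·arctan(w/2f) we get f = w / (2·tan(α/2)).
With w = 23.5 mm and α/2 = 1.35°, tan(α/2) ≈ 0.02357, so f ≈ 23.5 / 0.04713 ≈ 498.5932 mm.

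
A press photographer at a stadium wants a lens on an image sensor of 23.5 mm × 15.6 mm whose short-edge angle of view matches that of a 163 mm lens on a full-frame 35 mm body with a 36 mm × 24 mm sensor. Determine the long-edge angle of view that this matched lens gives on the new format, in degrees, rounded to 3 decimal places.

Equal short-edge AOV ⇒ f₂ = f₁ · 15.6/24 = 163 × 0.65000 ≈ 105.9500 mm.
Long-edge AOV on the new format = 2·arctan(23.5 / (2 × 105.9500)) = 2·arctan(0.11090) ≈ 12.6566°.

12.657°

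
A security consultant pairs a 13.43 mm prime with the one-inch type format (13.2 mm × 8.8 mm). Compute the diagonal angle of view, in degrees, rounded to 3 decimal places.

61.135°

Sensor diagonal = √(13.2² + 8.8²) = √251.6800 ≈ 15.8644 mm.
Angle of view α = 2·arctan(d/2f) with d = 15.8644 mm and f = 13.43 mm.
d/2f = 0.59063; arctan(0.59063) ≈ 30.5675°, so α ≈ 61.1351°.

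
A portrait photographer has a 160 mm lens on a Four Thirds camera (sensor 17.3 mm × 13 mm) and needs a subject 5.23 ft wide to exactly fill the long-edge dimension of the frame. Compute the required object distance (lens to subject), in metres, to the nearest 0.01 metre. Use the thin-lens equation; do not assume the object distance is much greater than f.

W: 5.23 ft × 304.8 mm/ft = 1594.10 mm.
Magnification m = w/W = dᵢ/dₒ; combined with 1/f = 1/dₒ + 1/dᵢ this gives dₒ = f·(1 + W/w).
dₒ = 160 mm × (1 + 1594.1/17.3) = 160 × 93.1447 ≈ 14903.158 mm = 14.9032 m.

14.90 m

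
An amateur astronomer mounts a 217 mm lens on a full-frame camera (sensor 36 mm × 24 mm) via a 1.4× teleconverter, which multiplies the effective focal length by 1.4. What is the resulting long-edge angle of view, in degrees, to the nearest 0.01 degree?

Effective focal length f = 217 × 1.4 = 303.8 mm.
α = 2·arctan(36 / (2 × 303.8)) = 2·arctan(0.05925) ≈ 6.7816°.

6.78°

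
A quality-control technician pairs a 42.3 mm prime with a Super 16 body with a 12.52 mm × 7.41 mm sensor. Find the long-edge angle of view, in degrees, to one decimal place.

16.8°

Angle of view α = 2·arctan(w/2f) with w = 12.52 mm and f = 42.3 mm.
w/2f = 0.14799; arctan(0.14799) ≈ 8.4181°, so α ≈ 16.8363°.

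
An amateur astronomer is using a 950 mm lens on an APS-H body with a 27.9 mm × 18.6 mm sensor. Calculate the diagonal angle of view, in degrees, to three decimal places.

2.022°

Sensor diagonal = √(27.9² + 18.6²) = √1124.3700 ≈ 33.5316 mm.
Angle of view α = 2·arctan(d/2f) with d = 33.5316 mm and f = 950 mm.
d/2f = 0.01765; arctan(0.01765) ≈ 1.0111°, so α ≈ 2.0221°.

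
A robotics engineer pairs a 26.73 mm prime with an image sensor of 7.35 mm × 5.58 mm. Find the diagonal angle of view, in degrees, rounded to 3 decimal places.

19.588°

Sensor diagonal = √(7.35² + 5.58²) = √85.1589 ≈ 9.2282 mm.
Angle of view α = 2·arctan(d/2f) with d = 9.2282 mm and f = 26.73 mm.
d/2f = 0.17262; arctan(0.17262) ≈ 9.7938°, so α ≈ 19.5875°.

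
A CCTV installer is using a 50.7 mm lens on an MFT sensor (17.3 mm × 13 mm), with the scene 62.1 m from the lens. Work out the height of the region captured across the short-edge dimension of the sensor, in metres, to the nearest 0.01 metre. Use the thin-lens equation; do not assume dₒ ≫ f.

dₒ: 62.1 m = 62100 mm.
Similar triangles through the lens centre give W/dₒ = h/dᵢ; with 1/f = 1/dₒ + 1/dᵢ this gives W = h·(dₒ − f)/f.
W = 13 mm × (62100 − 50.7) / 50.7 = 13 × 1223.8521 ≈ 15910.077 mm = 15.9101 m.

15.91 m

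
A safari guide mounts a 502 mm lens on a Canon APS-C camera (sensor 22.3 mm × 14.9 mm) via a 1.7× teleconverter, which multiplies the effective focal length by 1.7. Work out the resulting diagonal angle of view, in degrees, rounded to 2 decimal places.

Effective focal length f = 502 × 1.7 = 853.4 mm.
Sensor diagonal = √(22.3² + 14.9²) = √719.3000 ≈ 26.8198 mm.
α = 2·arctan(26.820 / (2 × 853.4)) = 2·arctan(0.01571) ≈ 1.8005°.

1.80°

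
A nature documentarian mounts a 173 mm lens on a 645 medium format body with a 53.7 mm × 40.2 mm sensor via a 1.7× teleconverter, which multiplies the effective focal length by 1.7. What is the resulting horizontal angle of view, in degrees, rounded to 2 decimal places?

Effective focal length f = 173 × 1.7 = 294.1 mm.
α = 2·arctan(53.7 / (2 × 294.1)) = 2·arctan(0.09130) ≈ 10.4328°.

10.43°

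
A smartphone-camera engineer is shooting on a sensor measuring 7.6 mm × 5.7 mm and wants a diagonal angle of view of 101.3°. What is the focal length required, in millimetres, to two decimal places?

Sensor diagonal = √(7.6² + 5.7²) = √90.2500 ≈ 9.5000 mm.
From α = 2·arctan(d/2f) we get f = d / (2·tan(α/2)).
With d = 9.5000 mm and α/2 = 50.65°, tan(α/2) ≈ 1.21959, so f ≈ 9.5000 / 2.43918 ≈ 3.8948 mm.

3.89 mm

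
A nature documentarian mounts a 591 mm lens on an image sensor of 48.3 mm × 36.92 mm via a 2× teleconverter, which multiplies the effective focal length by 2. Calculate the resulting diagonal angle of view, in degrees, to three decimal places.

2.946°

Effective focal length f = 591 × 2 = 1182 mm.
Sensor diagonal = √(48.3² + 36.92²) = √3695.9764 ≈ 60.7945 mm.
α = 2·arctan(60.795 / (2 × 1182)) = 2·arctan(0.02572) ≈ 2.9463°.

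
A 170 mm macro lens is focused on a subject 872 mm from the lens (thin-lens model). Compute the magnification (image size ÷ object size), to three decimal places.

0.242×

Thin lens: 1/f = 1/dₒ + 1/dᵢ → 1/dᵢ = 1/170 − 1/872 = 0.0047356 mm⁻¹, so dᵢ ≈ 211.1681 mm.
Magnification m = dᵢ/dₒ = 211.1681/872 ≈ 0.24217.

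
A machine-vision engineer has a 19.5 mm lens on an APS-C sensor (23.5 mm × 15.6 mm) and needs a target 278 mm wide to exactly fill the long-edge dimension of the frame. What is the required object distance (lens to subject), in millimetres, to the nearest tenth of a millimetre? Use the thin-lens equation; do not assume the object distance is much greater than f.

Magnification m = w/W = dᵢ/dₒ; combined with 1/f = 1/dₒ + 1/dᵢ this gives dₒ = f·(1 + W/w).
dₒ = 19.5 mm × (1 + 278/23.5) = 19.5 × 12.8298 ≈ 250.181 mm.

250.2 mm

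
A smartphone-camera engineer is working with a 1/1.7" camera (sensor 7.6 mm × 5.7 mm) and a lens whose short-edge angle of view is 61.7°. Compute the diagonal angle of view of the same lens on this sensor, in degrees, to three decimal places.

From the short-edge AOV: f = 5.7 / (2·tan(30.85°)) = 5.7 / 1.19461 ≈ 4.7714 mm.
Sensor diagonal = √(7.6² + 5.7²) = √90.2500 ≈ 9.5000 mm.
Diagonal AOV = 2·arctan(9.5000 / (2 × 4.7714)) = 2·arctan(0.99551) ≈ 89.7419°.

89.742°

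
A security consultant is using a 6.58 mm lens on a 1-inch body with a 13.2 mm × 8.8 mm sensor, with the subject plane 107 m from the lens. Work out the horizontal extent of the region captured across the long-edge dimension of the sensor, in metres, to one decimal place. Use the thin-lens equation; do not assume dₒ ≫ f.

214.6 m

dₒ: 107 m = 107000 mm.
Similar triangles through the lens centre give W/dₒ = w/dᵢ; with 1/f = 1/dₒ + 1/dᵢ this gives W = w·(dₒ − f)/f.
W = 13.2 mm × (107000 − 6.58) / 6.58 = 13.2 × 16260.3982 ≈ 214637.256 mm = 214.637 m.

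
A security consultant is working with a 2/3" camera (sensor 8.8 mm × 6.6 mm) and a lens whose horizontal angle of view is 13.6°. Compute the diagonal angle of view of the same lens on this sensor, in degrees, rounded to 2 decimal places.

From the horizontal AOV: f = 8.8 / (2·tan(6.8°)) = 8.8 / 0.23849 ≈ 36.8995 mm.
Sensor diagonal = √(8.8² + 6.6²) = √121.0000 ≈ 11.0000 mm.
Diagonal AOV = 2·arctan(11.0000 / (2 × 36.8995)) = 2·arctan(0.14905) ≈ 16.9554°.

16.96°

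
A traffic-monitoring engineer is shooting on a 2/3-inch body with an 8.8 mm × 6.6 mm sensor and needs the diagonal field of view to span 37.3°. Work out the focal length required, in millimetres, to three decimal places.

16.296 mm

Sensor diagonal = √(8.8² + 6.6²) = √121.0000 ≈ 11.0000 mm.
From α = 2·arctan(d/2f) we get f = d / (2·tan(α/2)).
With d = 11.0000 mm and α/2 = 18.65°, tan(α/2) ≈ 0.33751, so f ≈ 11.0000 / 0.67502 ≈ 16.2959 mm.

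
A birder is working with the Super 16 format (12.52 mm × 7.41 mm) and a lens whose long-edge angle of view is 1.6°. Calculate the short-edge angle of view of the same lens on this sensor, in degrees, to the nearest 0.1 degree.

0.9°

From the long-edge AOV: f = 12.52 / (2·tan(0.8°)) = 12.52 / 0.02793 ≈ 448.3103 mm.
Short-edge AOV = 2·arctan(7.41 / (2 × 448.3103)) = 2·arctan(0.00826) ≈ 0.9470°.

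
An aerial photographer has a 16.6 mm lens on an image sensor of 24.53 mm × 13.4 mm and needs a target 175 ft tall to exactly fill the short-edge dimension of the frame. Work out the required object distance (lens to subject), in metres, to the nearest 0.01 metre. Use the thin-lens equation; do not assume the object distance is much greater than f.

W: 175 ft × 304.8 mm/ft = 53340.00 mm.
Magnification m = h/W = dᵢ/dₒ; combined with 1/f = 1/dₒ + 1/dᵢ this gives dₒ = f·(1 + W/h).
dₒ = 16.6 mm × (1 + 53340/13.4) = 16.6 × 3981.5969 ≈ 66094.508 mm = 66.0945 m.

66.09 m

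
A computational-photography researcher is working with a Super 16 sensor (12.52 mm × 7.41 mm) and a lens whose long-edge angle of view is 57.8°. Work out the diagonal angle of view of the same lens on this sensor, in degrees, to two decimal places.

65.36°

From the long-edge AOV: f = 12.52 / (2·tan(28.9°)) = 12.52 / 1.10406 ≈ 11.3400 mm.
Sensor diagonal = √(12.52² + 7.41²) = √211.6585 ≈ 14.5485 mm.
Diagonal AOV = 2·arctan(14.5485 / (2 × 11.3400)) = 2·arctan(0.64147) ≈ 65.3579°.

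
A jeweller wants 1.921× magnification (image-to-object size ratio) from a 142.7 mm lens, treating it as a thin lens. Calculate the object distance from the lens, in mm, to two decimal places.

With m = dᵢ/dₒ and 1/f = 1/dₒ + 1/dᵢ, substituting dᵢ = m·dₒ gives 1/f = (1 + 1/m)/dₒ, hence dₒ = f·(1 + 1/m).
dₒ = 142.7 × (1 + 1/1.921) = 142.7 × 1.52056 ≈ 216.984 mm.

216.98 mm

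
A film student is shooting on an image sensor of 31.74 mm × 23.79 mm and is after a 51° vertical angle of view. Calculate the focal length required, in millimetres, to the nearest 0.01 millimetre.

From α = 2·arctan(h/2f) we get f = h / (2·tan(α/2)).
With h = 23.79 mm and α/2 = 25.5°, tan(α/2) ≈ 0.47698, so f ≈ 23.79 / 0.95395 ≈ 24.9384 mm.

24.94 mm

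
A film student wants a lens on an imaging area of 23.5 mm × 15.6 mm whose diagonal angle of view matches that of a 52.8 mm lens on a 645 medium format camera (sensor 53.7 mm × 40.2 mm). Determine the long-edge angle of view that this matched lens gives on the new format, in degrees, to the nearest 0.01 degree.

55.78°

Sensor diagonal = √(53.7² + 40.2²) = √4499.7300 ≈ 67.0800 mm.
Sensor diagonal = √(23.5² + 15.6²) = √795.6100 ≈ 28.2066 mm.
Equal diagonal AOV ⇒ f₂ = f₁ · 28.2066/67.0800 = 52.8 × 0.42049 ≈ 22.2019 mm.
Long-edge AOV on the new format = 2·arctan(23.5 / (2 × 22.2019)) = 2·arctan(0.52923) ≈ 55.7786°.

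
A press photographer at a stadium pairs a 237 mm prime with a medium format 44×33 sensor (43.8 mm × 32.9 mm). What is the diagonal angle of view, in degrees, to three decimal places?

13.185°

Sensor diagonal = √(43.8² + 32.9²) = √3000.8500 ≈ 54.7800 mm.
Angle of view α = 2·arctan(d/2f) with d = 54.7800 mm and f = 237 mm.
d/2f = 0.11557; arctan(0.11557) ≈ 6.5924°, so α ≈ 13.1848°.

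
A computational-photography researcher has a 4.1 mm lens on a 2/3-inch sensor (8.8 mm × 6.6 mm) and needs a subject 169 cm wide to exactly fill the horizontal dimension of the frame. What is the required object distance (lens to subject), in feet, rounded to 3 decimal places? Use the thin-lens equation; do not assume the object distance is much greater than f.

W: 169 cm = 1690 mm.
Magnification m = w/W = dᵢ/dₒ; combined with 1/f = 1/dₒ + 1/dᵢ this gives dₒ = f·(1 + W/w).
dₒ = 4.1 mm × (1 + 1690/8.8) = 4.1 × 193.0455 ≈ 791.486 mm = 791.486/304.8 ft = 2.59674 ft.

2.597 ft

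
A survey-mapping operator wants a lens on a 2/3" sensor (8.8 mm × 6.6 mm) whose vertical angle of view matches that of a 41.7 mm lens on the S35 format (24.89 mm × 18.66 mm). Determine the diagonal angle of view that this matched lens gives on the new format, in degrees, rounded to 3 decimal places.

Equal vertical AOV ⇒ f₂ = f₁ · 6.6/18.66 = 41.7 × 0.35370 ≈ 14.7492 mm.
Sensor diagonal = √(8.8² + 6.6²) = √121.0000 ≈ 11.0000 mm.
Diagonal AOV on the new format = 2·arctan(11.0000 / (2 × 14.7492)) = 2·arctan(0.37290) ≈ 40.9011°.

40.901°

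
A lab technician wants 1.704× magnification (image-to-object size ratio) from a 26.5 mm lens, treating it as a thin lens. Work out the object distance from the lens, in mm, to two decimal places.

42.05 mm

With m = dᵢ/dₒ and 1/f = 1/dₒ + 1/dᵢ, substituting dᵢ = m·dₒ gives 1/f = (1 + 1/m)/dₒ, hence dₒ = f·(1 + 1/m).
dₒ = 26.5 × (1 + 1/1.704) = 26.5 × 1.58685 ≈ 42.052 mm.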